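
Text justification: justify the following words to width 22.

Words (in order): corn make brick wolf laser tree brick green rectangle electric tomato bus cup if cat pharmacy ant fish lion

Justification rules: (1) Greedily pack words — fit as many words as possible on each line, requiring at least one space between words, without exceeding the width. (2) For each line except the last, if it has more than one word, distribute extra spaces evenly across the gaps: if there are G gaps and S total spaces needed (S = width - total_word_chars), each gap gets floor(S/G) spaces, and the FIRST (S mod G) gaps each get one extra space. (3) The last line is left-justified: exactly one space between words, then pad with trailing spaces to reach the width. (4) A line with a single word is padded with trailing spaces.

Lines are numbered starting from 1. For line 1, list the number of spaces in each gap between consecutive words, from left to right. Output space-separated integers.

Line 1: ['corn', 'make', 'brick', 'wolf'] (min_width=20, slack=2)
Line 2: ['laser', 'tree', 'brick', 'green'] (min_width=22, slack=0)
Line 3: ['rectangle', 'electric'] (min_width=18, slack=4)
Line 4: ['tomato', 'bus', 'cup', 'if', 'cat'] (min_width=21, slack=1)
Line 5: ['pharmacy', 'ant', 'fish', 'lion'] (min_width=22, slack=0)

Answer: 2 2 1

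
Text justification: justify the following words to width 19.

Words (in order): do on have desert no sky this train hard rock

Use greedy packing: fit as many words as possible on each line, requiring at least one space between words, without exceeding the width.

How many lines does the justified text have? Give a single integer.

Answer: 3

Derivation:
Line 1: ['do', 'on', 'have', 'desert'] (min_width=17, slack=2)
Line 2: ['no', 'sky', 'this', 'train'] (min_width=17, slack=2)
Line 3: ['hard', 'rock'] (min_width=9, slack=10)
Total lines: 3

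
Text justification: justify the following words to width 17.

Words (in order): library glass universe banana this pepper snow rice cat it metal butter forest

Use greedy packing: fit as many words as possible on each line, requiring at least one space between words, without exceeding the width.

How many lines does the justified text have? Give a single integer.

Line 1: ['library', 'glass'] (min_width=13, slack=4)
Line 2: ['universe', 'banana'] (min_width=15, slack=2)
Line 3: ['this', 'pepper', 'snow'] (min_width=16, slack=1)
Line 4: ['rice', 'cat', 'it', 'metal'] (min_width=17, slack=0)
Line 5: ['butter', 'forest'] (min_width=13, slack=4)
Total lines: 5

Answer: 5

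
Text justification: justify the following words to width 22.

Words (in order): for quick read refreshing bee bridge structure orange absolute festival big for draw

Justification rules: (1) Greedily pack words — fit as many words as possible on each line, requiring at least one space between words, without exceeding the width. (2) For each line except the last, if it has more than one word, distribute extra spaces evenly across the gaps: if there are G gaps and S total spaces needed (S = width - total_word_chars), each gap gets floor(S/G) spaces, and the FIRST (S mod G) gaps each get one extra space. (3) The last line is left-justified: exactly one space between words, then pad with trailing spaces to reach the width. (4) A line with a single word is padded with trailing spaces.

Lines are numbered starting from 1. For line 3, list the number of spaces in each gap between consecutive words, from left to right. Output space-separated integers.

Line 1: ['for', 'quick', 'read'] (min_width=14, slack=8)
Line 2: ['refreshing', 'bee', 'bridge'] (min_width=21, slack=1)
Line 3: ['structure', 'orange'] (min_width=16, slack=6)
Line 4: ['absolute', 'festival', 'big'] (min_width=21, slack=1)
Line 5: ['for', 'draw'] (min_width=8, slack=14)

Answer: 7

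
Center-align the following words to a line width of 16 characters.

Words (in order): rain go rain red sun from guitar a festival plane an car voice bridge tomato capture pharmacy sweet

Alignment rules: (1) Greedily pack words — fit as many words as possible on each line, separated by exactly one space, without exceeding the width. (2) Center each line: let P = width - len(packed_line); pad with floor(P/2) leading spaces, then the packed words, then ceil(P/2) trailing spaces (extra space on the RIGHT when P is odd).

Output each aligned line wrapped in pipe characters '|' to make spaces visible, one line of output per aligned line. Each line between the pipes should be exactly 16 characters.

Answer: |rain go rain red|
|sun from guitar |
|a festival plane|
|  an car voice  |
| bridge tomato  |
|capture pharmacy|
|     sweet      |

Derivation:
Line 1: ['rain', 'go', 'rain', 'red'] (min_width=16, slack=0)
Line 2: ['sun', 'from', 'guitar'] (min_width=15, slack=1)
Line 3: ['a', 'festival', 'plane'] (min_width=16, slack=0)
Line 4: ['an', 'car', 'voice'] (min_width=12, slack=4)
Line 5: ['bridge', 'tomato'] (min_width=13, slack=3)
Line 6: ['capture', 'pharmacy'] (min_width=16, slack=0)
Line 7: ['sweet'] (min_width=5, slack=11)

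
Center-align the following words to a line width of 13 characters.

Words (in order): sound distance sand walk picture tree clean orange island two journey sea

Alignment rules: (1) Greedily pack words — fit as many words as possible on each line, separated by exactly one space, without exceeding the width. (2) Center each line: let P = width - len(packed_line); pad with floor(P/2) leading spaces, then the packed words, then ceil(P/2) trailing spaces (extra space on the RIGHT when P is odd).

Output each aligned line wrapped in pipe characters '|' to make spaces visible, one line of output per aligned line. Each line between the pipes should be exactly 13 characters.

Answer: |    sound    |
|distance sand|
|walk picture |
| tree clean  |
|orange island|
| two journey |
|     sea     |

Derivation:
Line 1: ['sound'] (min_width=5, slack=8)
Line 2: ['distance', 'sand'] (min_width=13, slack=0)
Line 3: ['walk', 'picture'] (min_width=12, slack=1)
Line 4: ['tree', 'clean'] (min_width=10, slack=3)
Line 5: ['orange', 'island'] (min_width=13, slack=0)
Line 6: ['two', 'journey'] (min_width=11, slack=2)
Line 7: ['sea'] (min_width=3, slack=10)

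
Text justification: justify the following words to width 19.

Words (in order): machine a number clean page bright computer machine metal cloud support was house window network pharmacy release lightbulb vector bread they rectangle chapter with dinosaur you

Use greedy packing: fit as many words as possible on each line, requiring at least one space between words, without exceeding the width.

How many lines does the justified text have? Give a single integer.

Answer: 10

Derivation:
Line 1: ['machine', 'a', 'number'] (min_width=16, slack=3)
Line 2: ['clean', 'page', 'bright'] (min_width=17, slack=2)
Line 3: ['computer', 'machine'] (min_width=16, slack=3)
Line 4: ['metal', 'cloud', 'support'] (min_width=19, slack=0)
Line 5: ['was', 'house', 'window'] (min_width=16, slack=3)
Line 6: ['network', 'pharmacy'] (min_width=16, slack=3)
Line 7: ['release', 'lightbulb'] (min_width=17, slack=2)
Line 8: ['vector', 'bread', 'they'] (min_width=17, slack=2)
Line 9: ['rectangle', 'chapter'] (min_width=17, slack=2)
Line 10: ['with', 'dinosaur', 'you'] (min_width=17, slack=2)
Total lines: 10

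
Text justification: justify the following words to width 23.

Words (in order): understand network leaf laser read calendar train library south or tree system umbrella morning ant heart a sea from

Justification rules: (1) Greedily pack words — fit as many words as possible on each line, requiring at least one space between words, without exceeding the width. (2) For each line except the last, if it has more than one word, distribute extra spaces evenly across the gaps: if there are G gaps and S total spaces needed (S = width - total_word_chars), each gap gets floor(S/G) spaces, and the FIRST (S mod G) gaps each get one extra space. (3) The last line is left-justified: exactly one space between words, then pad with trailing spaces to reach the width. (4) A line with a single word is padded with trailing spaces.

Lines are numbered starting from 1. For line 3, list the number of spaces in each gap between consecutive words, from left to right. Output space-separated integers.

Line 1: ['understand', 'network', 'leaf'] (min_width=23, slack=0)
Line 2: ['laser', 'read', 'calendar'] (min_width=19, slack=4)
Line 3: ['train', 'library', 'south', 'or'] (min_width=22, slack=1)
Line 4: ['tree', 'system', 'umbrella'] (min_width=20, slack=3)
Line 5: ['morning', 'ant', 'heart', 'a', 'sea'] (min_width=23, slack=0)
Line 6: ['from'] (min_width=4, slack=19)

Answer: 2 1 1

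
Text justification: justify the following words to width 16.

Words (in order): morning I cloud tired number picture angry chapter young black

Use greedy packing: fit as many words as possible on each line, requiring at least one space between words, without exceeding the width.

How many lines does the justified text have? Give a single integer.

Line 1: ['morning', 'I', 'cloud'] (min_width=15, slack=1)
Line 2: ['tired', 'number'] (min_width=12, slack=4)
Line 3: ['picture', 'angry'] (min_width=13, slack=3)
Line 4: ['chapter', 'young'] (min_width=13, slack=3)
Line 5: ['black'] (min_width=5, slack=11)
Total lines: 5

Answer: 5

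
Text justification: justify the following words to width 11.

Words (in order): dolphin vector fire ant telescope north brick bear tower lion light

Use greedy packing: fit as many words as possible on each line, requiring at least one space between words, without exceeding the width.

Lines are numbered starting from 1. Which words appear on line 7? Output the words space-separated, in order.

Line 1: ['dolphin'] (min_width=7, slack=4)
Line 2: ['vector', 'fire'] (min_width=11, slack=0)
Line 3: ['ant'] (min_width=3, slack=8)
Line 4: ['telescope'] (min_width=9, slack=2)
Line 5: ['north', 'brick'] (min_width=11, slack=0)
Line 6: ['bear', 'tower'] (min_width=10, slack=1)
Line 7: ['lion', 'light'] (min_width=10, slack=1)

Answer: lion light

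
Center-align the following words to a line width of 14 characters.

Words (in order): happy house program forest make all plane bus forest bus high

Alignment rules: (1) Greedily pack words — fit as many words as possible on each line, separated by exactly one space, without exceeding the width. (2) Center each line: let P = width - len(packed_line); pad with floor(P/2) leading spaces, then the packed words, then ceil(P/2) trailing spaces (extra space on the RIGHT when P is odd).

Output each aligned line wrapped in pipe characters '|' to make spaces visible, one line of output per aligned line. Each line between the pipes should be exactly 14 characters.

Answer: | happy house  |
|program forest|
|make all plane|
|bus forest bus|
|     high     |

Derivation:
Line 1: ['happy', 'house'] (min_width=11, slack=3)
Line 2: ['program', 'forest'] (min_width=14, slack=0)
Line 3: ['make', 'all', 'plane'] (min_width=14, slack=0)
Line 4: ['bus', 'forest', 'bus'] (min_width=14, slack=0)
Line 5: ['high'] (min_width=4, slack=10)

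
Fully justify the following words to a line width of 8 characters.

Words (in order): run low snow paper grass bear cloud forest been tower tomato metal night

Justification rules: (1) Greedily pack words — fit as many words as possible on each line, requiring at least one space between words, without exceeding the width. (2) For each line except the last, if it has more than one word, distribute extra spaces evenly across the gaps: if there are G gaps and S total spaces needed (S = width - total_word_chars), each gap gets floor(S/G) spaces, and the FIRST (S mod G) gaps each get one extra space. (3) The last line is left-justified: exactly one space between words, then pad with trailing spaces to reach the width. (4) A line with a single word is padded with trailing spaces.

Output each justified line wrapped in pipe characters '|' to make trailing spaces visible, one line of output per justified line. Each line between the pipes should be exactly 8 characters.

Line 1: ['run', 'low'] (min_width=7, slack=1)
Line 2: ['snow'] (min_width=4, slack=4)
Line 3: ['paper'] (min_width=5, slack=3)
Line 4: ['grass'] (min_width=5, slack=3)
Line 5: ['bear'] (min_width=4, slack=4)
Line 6: ['cloud'] (min_width=5, slack=3)
Line 7: ['forest'] (min_width=6, slack=2)
Line 8: ['been'] (min_width=4, slack=4)
Line 9: ['tower'] (min_width=5, slack=3)
Line 10: ['tomato'] (min_width=6, slack=2)
Line 11: ['metal'] (min_width=5, slack=3)
Line 12: ['night'] (min_width=5, slack=3)

Answer: |run  low|
|snow    |
|paper   |
|grass   |
|bear    |
|cloud   |
|forest  |
|been    |
|tower   |
|tomato  |
|metal   |
|night   |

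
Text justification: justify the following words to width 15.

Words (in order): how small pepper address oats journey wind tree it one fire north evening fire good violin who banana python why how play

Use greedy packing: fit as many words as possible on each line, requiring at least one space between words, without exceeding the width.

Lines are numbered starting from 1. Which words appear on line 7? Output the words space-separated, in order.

Answer: good violin who

Derivation:
Line 1: ['how', 'small'] (min_width=9, slack=6)
Line 2: ['pepper', 'address'] (min_width=14, slack=1)
Line 3: ['oats', 'journey'] (min_width=12, slack=3)
Line 4: ['wind', 'tree', 'it'] (min_width=12, slack=3)
Line 5: ['one', 'fire', 'north'] (min_width=14, slack=1)
Line 6: ['evening', 'fire'] (min_width=12, slack=3)
Line 7: ['good', 'violin', 'who'] (min_width=15, slack=0)
Line 8: ['banana', 'python'] (min_width=13, slack=2)
Line 9: ['why', 'how', 'play'] (min_width=12, slack=3)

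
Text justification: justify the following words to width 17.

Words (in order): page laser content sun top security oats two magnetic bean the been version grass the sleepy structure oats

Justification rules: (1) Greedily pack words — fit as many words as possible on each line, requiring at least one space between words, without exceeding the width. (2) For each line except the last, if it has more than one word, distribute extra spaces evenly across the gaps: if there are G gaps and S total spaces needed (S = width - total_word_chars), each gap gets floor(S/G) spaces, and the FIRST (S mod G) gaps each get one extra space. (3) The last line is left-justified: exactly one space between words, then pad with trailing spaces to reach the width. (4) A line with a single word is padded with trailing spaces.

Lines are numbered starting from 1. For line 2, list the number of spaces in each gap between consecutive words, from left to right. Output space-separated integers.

Line 1: ['page', 'laser'] (min_width=10, slack=7)
Line 2: ['content', 'sun', 'top'] (min_width=15, slack=2)
Line 3: ['security', 'oats', 'two'] (min_width=17, slack=0)
Line 4: ['magnetic', 'bean', 'the'] (min_width=17, slack=0)
Line 5: ['been', 'version'] (min_width=12, slack=5)
Line 6: ['grass', 'the', 'sleepy'] (min_width=16, slack=1)
Line 7: ['structure', 'oats'] (min_width=14, slack=3)

Answer: 2 2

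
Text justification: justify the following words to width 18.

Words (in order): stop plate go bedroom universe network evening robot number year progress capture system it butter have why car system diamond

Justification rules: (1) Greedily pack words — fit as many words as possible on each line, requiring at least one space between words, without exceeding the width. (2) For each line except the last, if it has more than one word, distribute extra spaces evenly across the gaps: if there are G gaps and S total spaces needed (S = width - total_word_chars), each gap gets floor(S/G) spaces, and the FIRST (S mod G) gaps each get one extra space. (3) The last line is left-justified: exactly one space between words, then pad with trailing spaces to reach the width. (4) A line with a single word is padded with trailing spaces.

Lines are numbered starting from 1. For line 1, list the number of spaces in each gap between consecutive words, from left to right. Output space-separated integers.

Answer: 4 3

Derivation:
Line 1: ['stop', 'plate', 'go'] (min_width=13, slack=5)
Line 2: ['bedroom', 'universe'] (min_width=16, slack=2)
Line 3: ['network', 'evening'] (min_width=15, slack=3)
Line 4: ['robot', 'number', 'year'] (min_width=17, slack=1)
Line 5: ['progress', 'capture'] (min_width=16, slack=2)
Line 6: ['system', 'it', 'butter'] (min_width=16, slack=2)
Line 7: ['have', 'why', 'car'] (min_width=12, slack=6)
Line 8: ['system', 'diamond'] (min_width=14, slack=4)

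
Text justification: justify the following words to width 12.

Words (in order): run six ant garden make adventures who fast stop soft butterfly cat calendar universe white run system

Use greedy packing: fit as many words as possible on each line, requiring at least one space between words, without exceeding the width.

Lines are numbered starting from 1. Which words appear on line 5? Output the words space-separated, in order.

Answer: stop soft

Derivation:
Line 1: ['run', 'six', 'ant'] (min_width=11, slack=1)
Line 2: ['garden', 'make'] (min_width=11, slack=1)
Line 3: ['adventures'] (min_width=10, slack=2)
Line 4: ['who', 'fast'] (min_width=8, slack=4)
Line 5: ['stop', 'soft'] (min_width=9, slack=3)
Line 6: ['butterfly'] (min_width=9, slack=3)
Line 7: ['cat', 'calendar'] (min_width=12, slack=0)
Line 8: ['universe'] (min_width=8, slack=4)
Line 9: ['white', 'run'] (min_width=9, slack=3)
Line 10: ['system'] (min_width=6, slack=6)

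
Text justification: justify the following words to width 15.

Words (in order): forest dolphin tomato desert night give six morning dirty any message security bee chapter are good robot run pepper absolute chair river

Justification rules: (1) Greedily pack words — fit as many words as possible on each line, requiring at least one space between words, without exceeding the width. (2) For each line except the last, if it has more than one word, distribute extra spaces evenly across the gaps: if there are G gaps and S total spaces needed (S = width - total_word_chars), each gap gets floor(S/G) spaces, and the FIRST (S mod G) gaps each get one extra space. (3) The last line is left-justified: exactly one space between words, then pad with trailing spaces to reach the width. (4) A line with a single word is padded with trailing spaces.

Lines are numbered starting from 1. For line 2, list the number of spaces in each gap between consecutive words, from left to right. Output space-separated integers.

Line 1: ['forest', 'dolphin'] (min_width=14, slack=1)
Line 2: ['tomato', 'desert'] (min_width=13, slack=2)
Line 3: ['night', 'give', 'six'] (min_width=14, slack=1)
Line 4: ['morning', 'dirty'] (min_width=13, slack=2)
Line 5: ['any', 'message'] (min_width=11, slack=4)
Line 6: ['security', 'bee'] (min_width=12, slack=3)
Line 7: ['chapter', 'are'] (min_width=11, slack=4)
Line 8: ['good', 'robot', 'run'] (min_width=14, slack=1)
Line 9: ['pepper', 'absolute'] (min_width=15, slack=0)
Line 10: ['chair', 'river'] (min_width=11, slack=4)

Answer: 3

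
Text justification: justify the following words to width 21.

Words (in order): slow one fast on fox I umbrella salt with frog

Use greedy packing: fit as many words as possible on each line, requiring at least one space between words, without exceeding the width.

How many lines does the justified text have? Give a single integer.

Answer: 3

Derivation:
Line 1: ['slow', 'one', 'fast', 'on', 'fox'] (min_width=20, slack=1)
Line 2: ['I', 'umbrella', 'salt', 'with'] (min_width=20, slack=1)
Line 3: ['frog'] (min_width=4, slack=17)
Total lines: 3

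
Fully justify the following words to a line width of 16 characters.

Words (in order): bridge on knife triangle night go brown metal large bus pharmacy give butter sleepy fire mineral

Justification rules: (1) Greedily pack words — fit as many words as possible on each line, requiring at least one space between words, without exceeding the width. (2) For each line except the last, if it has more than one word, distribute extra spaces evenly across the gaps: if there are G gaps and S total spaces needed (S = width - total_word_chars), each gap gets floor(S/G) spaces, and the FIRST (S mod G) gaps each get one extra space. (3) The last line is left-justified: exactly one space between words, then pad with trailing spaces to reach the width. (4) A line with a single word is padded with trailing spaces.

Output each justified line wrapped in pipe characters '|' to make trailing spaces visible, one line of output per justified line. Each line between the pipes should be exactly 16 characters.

Line 1: ['bridge', 'on', 'knife'] (min_width=15, slack=1)
Line 2: ['triangle', 'night'] (min_width=14, slack=2)
Line 3: ['go', 'brown', 'metal'] (min_width=14, slack=2)
Line 4: ['large', 'bus'] (min_width=9, slack=7)
Line 5: ['pharmacy', 'give'] (min_width=13, slack=3)
Line 6: ['butter', 'sleepy'] (min_width=13, slack=3)
Line 7: ['fire', 'mineral'] (min_width=12, slack=4)

Answer: |bridge  on knife|
|triangle   night|
|go  brown  metal|
|large        bus|
|pharmacy    give|
|butter    sleepy|
|fire mineral    |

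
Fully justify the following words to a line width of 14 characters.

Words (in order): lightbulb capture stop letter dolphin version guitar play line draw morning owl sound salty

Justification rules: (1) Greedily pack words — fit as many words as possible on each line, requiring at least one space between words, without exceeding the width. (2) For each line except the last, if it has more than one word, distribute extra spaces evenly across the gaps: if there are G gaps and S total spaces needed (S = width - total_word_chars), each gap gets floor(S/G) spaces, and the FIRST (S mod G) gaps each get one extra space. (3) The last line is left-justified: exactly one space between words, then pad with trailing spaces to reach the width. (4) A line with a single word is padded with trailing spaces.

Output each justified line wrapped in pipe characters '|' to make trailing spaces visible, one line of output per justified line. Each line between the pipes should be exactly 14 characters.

Answer: |lightbulb     |
|capture   stop|
|letter dolphin|
|version guitar|
|play line draw|
|morning    owl|
|sound salty   |

Derivation:
Line 1: ['lightbulb'] (min_width=9, slack=5)
Line 2: ['capture', 'stop'] (min_width=12, slack=2)
Line 3: ['letter', 'dolphin'] (min_width=14, slack=0)
Line 4: ['version', 'guitar'] (min_width=14, slack=0)
Line 5: ['play', 'line', 'draw'] (min_width=14, slack=0)
Line 6: ['morning', 'owl'] (min_width=11, slack=3)
Line 7: ['sound', 'salty'] (min_width=11, slack=3)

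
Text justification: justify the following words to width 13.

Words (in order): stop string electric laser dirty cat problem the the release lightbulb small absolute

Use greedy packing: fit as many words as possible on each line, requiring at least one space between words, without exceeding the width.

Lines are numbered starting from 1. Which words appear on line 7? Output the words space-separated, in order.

Line 1: ['stop', 'string'] (min_width=11, slack=2)
Line 2: ['electric'] (min_width=8, slack=5)
Line 3: ['laser', 'dirty'] (min_width=11, slack=2)
Line 4: ['cat', 'problem'] (min_width=11, slack=2)
Line 5: ['the', 'the'] (min_width=7, slack=6)
Line 6: ['release'] (min_width=7, slack=6)
Line 7: ['lightbulb'] (min_width=9, slack=4)
Line 8: ['small'] (min_width=5, slack=8)
Line 9: ['absolute'] (min_width=8, slack=5)

Answer: lightbulb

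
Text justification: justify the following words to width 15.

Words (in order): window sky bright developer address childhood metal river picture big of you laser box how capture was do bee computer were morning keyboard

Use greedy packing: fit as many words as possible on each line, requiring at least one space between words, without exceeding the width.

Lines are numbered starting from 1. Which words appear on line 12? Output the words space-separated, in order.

Answer: keyboard

Derivation:
Line 1: ['window', 'sky'] (min_width=10, slack=5)
Line 2: ['bright'] (min_width=6, slack=9)
Line 3: ['developer'] (min_width=9, slack=6)
Line 4: ['address'] (min_width=7, slack=8)
Line 5: ['childhood', 'metal'] (min_width=15, slack=0)
Line 6: ['river', 'picture'] (min_width=13, slack=2)
Line 7: ['big', 'of', 'you'] (min_width=10, slack=5)
Line 8: ['laser', 'box', 'how'] (min_width=13, slack=2)
Line 9: ['capture', 'was', 'do'] (min_width=14, slack=1)
Line 10: ['bee', 'computer'] (min_width=12, slack=3)
Line 11: ['were', 'morning'] (min_width=12, slack=3)
Line 12: ['keyboard'] (min_width=8, slack=7)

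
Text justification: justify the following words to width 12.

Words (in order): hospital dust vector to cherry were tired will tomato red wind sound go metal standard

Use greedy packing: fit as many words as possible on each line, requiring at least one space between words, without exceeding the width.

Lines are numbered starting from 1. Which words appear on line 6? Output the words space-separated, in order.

Line 1: ['hospital'] (min_width=8, slack=4)
Line 2: ['dust', 'vector'] (min_width=11, slack=1)
Line 3: ['to', 'cherry'] (min_width=9, slack=3)
Line 4: ['were', 'tired'] (min_width=10, slack=2)
Line 5: ['will', 'tomato'] (min_width=11, slack=1)
Line 6: ['red', 'wind'] (min_width=8, slack=4)
Line 7: ['sound', 'go'] (min_width=8, slack=4)
Line 8: ['metal'] (min_width=5, slack=7)
Line 9: ['standard'] (min_width=8, slack=4)

Answer: red wind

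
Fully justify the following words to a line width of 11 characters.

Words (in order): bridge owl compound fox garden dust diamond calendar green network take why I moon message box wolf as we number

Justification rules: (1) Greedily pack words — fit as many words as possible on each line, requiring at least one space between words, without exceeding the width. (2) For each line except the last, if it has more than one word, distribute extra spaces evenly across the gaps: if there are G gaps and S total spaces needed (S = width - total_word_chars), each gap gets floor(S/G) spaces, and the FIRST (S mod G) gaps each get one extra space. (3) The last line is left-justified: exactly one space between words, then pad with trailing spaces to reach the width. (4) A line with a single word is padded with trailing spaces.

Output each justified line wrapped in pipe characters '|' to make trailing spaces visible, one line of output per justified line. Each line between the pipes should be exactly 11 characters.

Answer: |bridge  owl|
|compound   |
|fox  garden|
|dust       |
|diamond    |
|calendar   |
|green      |
|network    |
|take  why I|
|moon       |
|message box|
|wolf  as we|
|number     |

Derivation:
Line 1: ['bridge', 'owl'] (min_width=10, slack=1)
Line 2: ['compound'] (min_width=8, slack=3)
Line 3: ['fox', 'garden'] (min_width=10, slack=1)
Line 4: ['dust'] (min_width=4, slack=7)
Line 5: ['diamond'] (min_width=7, slack=4)
Line 6: ['calendar'] (min_width=8, slack=3)
Line 7: ['green'] (min_width=5, slack=6)
Line 8: ['network'] (min_width=7, slack=4)
Line 9: ['take', 'why', 'I'] (min_width=10, slack=1)
Line 10: ['moon'] (min_width=4, slack=7)
Line 11: ['message', 'box'] (min_width=11, slack=0)
Line 12: ['wolf', 'as', 'we'] (min_width=10, slack=1)
Line 13: ['number'] (min_width=6, slack=5)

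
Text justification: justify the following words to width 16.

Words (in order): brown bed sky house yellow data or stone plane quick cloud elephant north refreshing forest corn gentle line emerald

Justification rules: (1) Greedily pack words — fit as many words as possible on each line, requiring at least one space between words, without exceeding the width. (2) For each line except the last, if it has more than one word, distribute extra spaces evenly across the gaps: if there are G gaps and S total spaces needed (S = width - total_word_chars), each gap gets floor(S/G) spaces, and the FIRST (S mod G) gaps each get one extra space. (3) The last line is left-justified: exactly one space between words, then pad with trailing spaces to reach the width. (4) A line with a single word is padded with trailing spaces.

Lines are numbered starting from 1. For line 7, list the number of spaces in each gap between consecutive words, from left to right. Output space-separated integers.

Line 1: ['brown', 'bed', 'sky'] (min_width=13, slack=3)
Line 2: ['house', 'yellow'] (min_width=12, slack=4)
Line 3: ['data', 'or', 'stone'] (min_width=13, slack=3)
Line 4: ['plane', 'quick'] (min_width=11, slack=5)
Line 5: ['cloud', 'elephant'] (min_width=14, slack=2)
Line 6: ['north', 'refreshing'] (min_width=16, slack=0)
Line 7: ['forest', 'corn'] (min_width=11, slack=5)
Line 8: ['gentle', 'line'] (min_width=11, slack=5)
Line 9: ['emerald'] (min_width=7, slack=9)

Answer: 6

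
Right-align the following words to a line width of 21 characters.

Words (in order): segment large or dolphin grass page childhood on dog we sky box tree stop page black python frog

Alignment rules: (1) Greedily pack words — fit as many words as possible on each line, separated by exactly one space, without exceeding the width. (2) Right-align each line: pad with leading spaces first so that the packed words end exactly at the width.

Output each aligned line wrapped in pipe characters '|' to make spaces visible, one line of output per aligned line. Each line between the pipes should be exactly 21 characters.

Line 1: ['segment', 'large', 'or'] (min_width=16, slack=5)
Line 2: ['dolphin', 'grass', 'page'] (min_width=18, slack=3)
Line 3: ['childhood', 'on', 'dog', 'we'] (min_width=19, slack=2)
Line 4: ['sky', 'box', 'tree', 'stop'] (min_width=17, slack=4)
Line 5: ['page', 'black', 'python'] (min_width=17, slack=4)
Line 6: ['frog'] (min_width=4, slack=17)

Answer: |     segment large or|
|   dolphin grass page|
|  childhood on dog we|
|    sky box tree stop|
|    page black python|
|                 frog|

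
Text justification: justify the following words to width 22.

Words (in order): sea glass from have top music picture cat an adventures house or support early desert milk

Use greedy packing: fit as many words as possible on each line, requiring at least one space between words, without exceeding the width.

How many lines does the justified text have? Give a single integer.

Line 1: ['sea', 'glass', 'from', 'have'] (min_width=19, slack=3)
Line 2: ['top', 'music', 'picture', 'cat'] (min_width=21, slack=1)
Line 3: ['an', 'adventures', 'house', 'or'] (min_width=22, slack=0)
Line 4: ['support', 'early', 'desert'] (min_width=20, slack=2)
Line 5: ['milk'] (min_width=4, slack=18)
Total lines: 5

Answer: 5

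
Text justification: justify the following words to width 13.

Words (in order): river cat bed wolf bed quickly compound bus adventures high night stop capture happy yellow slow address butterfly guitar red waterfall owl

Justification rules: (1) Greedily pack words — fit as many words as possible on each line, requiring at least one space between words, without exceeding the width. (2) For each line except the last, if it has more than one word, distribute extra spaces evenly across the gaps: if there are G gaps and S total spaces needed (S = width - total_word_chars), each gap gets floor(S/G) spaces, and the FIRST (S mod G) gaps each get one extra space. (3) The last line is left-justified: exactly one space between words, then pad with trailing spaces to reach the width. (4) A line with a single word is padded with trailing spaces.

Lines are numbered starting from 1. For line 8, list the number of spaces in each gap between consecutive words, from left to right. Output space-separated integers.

Line 1: ['river', 'cat', 'bed'] (min_width=13, slack=0)
Line 2: ['wolf', 'bed'] (min_width=8, slack=5)
Line 3: ['quickly'] (min_width=7, slack=6)
Line 4: ['compound', 'bus'] (min_width=12, slack=1)
Line 5: ['adventures'] (min_width=10, slack=3)
Line 6: ['high', 'night'] (min_width=10, slack=3)
Line 7: ['stop', 'capture'] (min_width=12, slack=1)
Line 8: ['happy', 'yellow'] (min_width=12, slack=1)
Line 9: ['slow', 'address'] (min_width=12, slack=1)
Line 10: ['butterfly'] (min_width=9, slack=4)
Line 11: ['guitar', 'red'] (min_width=10, slack=3)
Line 12: ['waterfall', 'owl'] (min_width=13, slack=0)

Answer: 2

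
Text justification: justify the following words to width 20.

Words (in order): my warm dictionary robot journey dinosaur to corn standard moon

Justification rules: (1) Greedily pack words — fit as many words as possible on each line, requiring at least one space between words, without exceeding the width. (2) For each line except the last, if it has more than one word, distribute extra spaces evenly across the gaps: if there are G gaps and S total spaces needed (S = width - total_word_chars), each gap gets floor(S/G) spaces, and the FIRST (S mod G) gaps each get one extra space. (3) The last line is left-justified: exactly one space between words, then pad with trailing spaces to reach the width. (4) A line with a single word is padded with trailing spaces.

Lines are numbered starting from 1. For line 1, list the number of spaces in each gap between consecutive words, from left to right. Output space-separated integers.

Line 1: ['my', 'warm', 'dictionary'] (min_width=18, slack=2)
Line 2: ['robot', 'journey'] (min_width=13, slack=7)
Line 3: ['dinosaur', 'to', 'corn'] (min_width=16, slack=4)
Line 4: ['standard', 'moon'] (min_width=13, slack=7)

Answer: 2 2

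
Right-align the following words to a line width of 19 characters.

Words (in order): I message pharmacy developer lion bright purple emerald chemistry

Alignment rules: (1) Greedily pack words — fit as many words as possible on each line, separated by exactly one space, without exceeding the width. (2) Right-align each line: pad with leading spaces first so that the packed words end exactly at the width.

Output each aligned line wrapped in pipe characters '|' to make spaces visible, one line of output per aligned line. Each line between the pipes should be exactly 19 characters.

Answer: | I message pharmacy|
|     developer lion|
|      bright purple|
|  emerald chemistry|

Derivation:
Line 1: ['I', 'message', 'pharmacy'] (min_width=18, slack=1)
Line 2: ['developer', 'lion'] (min_width=14, slack=5)
Line 3: ['bright', 'purple'] (min_width=13, slack=6)
Line 4: ['emerald', 'chemistry'] (min_width=17, slack=2)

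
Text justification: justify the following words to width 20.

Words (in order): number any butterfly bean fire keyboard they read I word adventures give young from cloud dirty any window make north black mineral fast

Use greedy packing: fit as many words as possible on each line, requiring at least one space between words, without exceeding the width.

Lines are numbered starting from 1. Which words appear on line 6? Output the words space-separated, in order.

Answer: dirty any window

Derivation:
Line 1: ['number', 'any', 'butterfly'] (min_width=20, slack=0)
Line 2: ['bean', 'fire', 'keyboard'] (min_width=18, slack=2)
Line 3: ['they', 'read', 'I', 'word'] (min_width=16, slack=4)
Line 4: ['adventures', 'give'] (min_width=15, slack=5)
Line 5: ['young', 'from', 'cloud'] (min_width=16, slack=4)
Line 6: ['dirty', 'any', 'window'] (min_width=16, slack=4)
Line 7: ['make', 'north', 'black'] (min_width=16, slack=4)
Line 8: ['mineral', 'fast'] (min_width=12, slack=8)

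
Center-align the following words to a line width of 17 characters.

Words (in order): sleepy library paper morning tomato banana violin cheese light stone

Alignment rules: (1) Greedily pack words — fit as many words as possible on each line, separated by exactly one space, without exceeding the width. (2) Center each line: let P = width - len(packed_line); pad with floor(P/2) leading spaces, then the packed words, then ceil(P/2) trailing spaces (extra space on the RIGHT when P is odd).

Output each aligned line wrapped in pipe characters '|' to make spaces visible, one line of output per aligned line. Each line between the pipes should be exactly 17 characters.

Answer: | sleepy library  |
|  paper morning  |
|  tomato banana  |
|  violin cheese  |
|   light stone   |

Derivation:
Line 1: ['sleepy', 'library'] (min_width=14, slack=3)
Line 2: ['paper', 'morning'] (min_width=13, slack=4)
Line 3: ['tomato', 'banana'] (min_width=13, slack=4)
Line 4: ['violin', 'cheese'] (min_width=13, slack=4)
Line 5: ['light', 'stone'] (min_width=11, slack=6)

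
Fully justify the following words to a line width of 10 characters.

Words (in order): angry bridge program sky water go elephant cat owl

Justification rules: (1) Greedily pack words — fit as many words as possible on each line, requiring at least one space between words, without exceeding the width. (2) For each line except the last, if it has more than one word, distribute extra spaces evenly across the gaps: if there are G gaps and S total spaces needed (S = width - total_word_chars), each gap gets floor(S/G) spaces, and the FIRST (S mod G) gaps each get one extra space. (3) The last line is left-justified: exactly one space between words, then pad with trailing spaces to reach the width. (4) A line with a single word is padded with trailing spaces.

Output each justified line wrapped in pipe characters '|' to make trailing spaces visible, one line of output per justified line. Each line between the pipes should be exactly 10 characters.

Line 1: ['angry'] (min_width=5, slack=5)
Line 2: ['bridge'] (min_width=6, slack=4)
Line 3: ['program'] (min_width=7, slack=3)
Line 4: ['sky', 'water'] (min_width=9, slack=1)
Line 5: ['go'] (min_width=2, slack=8)
Line 6: ['elephant'] (min_width=8, slack=2)
Line 7: ['cat', 'owl'] (min_width=7, slack=3)

Answer: |angry     |
|bridge    |
|program   |
|sky  water|
|go        |
|elephant  |
|cat owl   |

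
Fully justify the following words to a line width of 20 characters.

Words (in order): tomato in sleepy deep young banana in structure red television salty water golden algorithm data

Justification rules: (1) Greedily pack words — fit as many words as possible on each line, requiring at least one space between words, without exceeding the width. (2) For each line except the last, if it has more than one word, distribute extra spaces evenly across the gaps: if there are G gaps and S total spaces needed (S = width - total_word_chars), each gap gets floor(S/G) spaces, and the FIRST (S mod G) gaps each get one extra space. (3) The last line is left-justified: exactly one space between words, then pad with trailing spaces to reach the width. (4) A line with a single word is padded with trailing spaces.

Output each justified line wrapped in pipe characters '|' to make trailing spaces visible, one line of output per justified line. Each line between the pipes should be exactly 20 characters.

Answer: |tomato   in   sleepy|
|deep young banana in|
|structure        red|
|television     salty|
|water         golden|
|algorithm data      |

Derivation:
Line 1: ['tomato', 'in', 'sleepy'] (min_width=16, slack=4)
Line 2: ['deep', 'young', 'banana', 'in'] (min_width=20, slack=0)
Line 3: ['structure', 'red'] (min_width=13, slack=7)
Line 4: ['television', 'salty'] (min_width=16, slack=4)
Line 5: ['water', 'golden'] (min_width=12, slack=8)
Line 6: ['algorithm', 'data'] (min_width=14, slack=6)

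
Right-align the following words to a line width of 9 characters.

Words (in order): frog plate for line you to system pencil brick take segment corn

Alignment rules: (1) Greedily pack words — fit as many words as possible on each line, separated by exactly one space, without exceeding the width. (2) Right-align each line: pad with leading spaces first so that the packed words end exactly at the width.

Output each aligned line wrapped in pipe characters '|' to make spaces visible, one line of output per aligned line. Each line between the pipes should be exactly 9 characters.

Line 1: ['frog'] (min_width=4, slack=5)
Line 2: ['plate', 'for'] (min_width=9, slack=0)
Line 3: ['line', 'you'] (min_width=8, slack=1)
Line 4: ['to', 'system'] (min_width=9, slack=0)
Line 5: ['pencil'] (min_width=6, slack=3)
Line 6: ['brick'] (min_width=5, slack=4)
Line 7: ['take'] (min_width=4, slack=5)
Line 8: ['segment'] (min_width=7, slack=2)
Line 9: ['corn'] (min_width=4, slack=5)

Answer: |     frog|
|plate for|
| line you|
|to system|
|   pencil|
|    brick|
|     take|
|  segment|
|     corn|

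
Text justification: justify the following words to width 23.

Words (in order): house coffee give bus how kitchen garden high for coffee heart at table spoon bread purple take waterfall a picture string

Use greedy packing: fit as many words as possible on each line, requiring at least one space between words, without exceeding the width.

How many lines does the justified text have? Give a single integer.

Line 1: ['house', 'coffee', 'give', 'bus'] (min_width=21, slack=2)
Line 2: ['how', 'kitchen', 'garden', 'high'] (min_width=23, slack=0)
Line 3: ['for', 'coffee', 'heart', 'at'] (min_width=19, slack=4)
Line 4: ['table', 'spoon', 'bread'] (min_width=17, slack=6)
Line 5: ['purple', 'take', 'waterfall', 'a'] (min_width=23, slack=0)
Line 6: ['picture', 'string'] (min_width=14, slack=9)
Total lines: 6

Answer: 6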